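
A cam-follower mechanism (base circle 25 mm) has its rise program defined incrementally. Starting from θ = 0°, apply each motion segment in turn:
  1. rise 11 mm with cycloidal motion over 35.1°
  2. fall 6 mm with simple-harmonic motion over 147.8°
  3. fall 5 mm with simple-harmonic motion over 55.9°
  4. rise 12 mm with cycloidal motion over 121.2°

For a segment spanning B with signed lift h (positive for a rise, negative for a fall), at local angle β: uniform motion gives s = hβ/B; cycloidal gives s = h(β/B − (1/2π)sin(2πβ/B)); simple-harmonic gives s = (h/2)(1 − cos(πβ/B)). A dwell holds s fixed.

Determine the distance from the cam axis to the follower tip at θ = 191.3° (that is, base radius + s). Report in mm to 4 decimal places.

seg 1 [0°–35.1°] cycloidal, h=11: full span → s += 11 → s = 11.0000
seg 2 [35.1°–182.9°] simple-harmonic, h=-6: full span → s += -6 → s = 5.0000
seg 3 [182.9°–238.8°] simple-harmonic, h=-5: θ=191.3° here. β=8.4, B=55.9. -5/2·(1 − cos(π·0.1503)) = -0.2734 → s = 4.7266
radial distance = base radius + s = 25 + 4.7266 = 29.7266

29.7266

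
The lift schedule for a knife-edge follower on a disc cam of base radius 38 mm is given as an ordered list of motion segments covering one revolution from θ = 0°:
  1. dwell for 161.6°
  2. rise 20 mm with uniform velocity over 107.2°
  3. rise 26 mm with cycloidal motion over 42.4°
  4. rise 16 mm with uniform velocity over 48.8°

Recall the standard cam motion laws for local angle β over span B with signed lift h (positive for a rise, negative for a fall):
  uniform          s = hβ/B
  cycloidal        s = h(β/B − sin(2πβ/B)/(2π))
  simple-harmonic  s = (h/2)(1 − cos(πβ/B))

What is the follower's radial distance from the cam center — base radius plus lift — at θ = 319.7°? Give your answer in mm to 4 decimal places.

seg 1 [0°–161.6°] dwell: s stays 0.0000
seg 2 [161.6°–268.8°] uniform, h=20: full span → s += 20 → s = 20.0000
seg 3 [268.8°–311.2°] cycloidal, h=26: full span → s += 26 → s = 46.0000
seg 4 [311.2°–360°] uniform, h=16: θ=319.7° here. β=8.5, B=48.8. 16·8.5/48.8 = 2.7869 → s = 48.7869
radial distance = base radius + s = 38 + 48.7869 = 86.7869

86.7869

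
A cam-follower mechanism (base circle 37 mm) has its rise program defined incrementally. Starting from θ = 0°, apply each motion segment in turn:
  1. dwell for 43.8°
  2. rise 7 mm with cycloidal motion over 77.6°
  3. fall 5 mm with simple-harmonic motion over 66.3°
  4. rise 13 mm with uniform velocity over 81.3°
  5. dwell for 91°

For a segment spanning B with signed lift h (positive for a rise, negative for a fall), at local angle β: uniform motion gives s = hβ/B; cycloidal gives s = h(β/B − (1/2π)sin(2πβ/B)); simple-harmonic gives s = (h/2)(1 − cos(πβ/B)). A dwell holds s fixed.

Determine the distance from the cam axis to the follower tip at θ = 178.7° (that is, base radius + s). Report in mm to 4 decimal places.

seg 1 [0°–43.8°] dwell: s stays 0.0000
seg 2 [43.8°–121.4°] cycloidal, h=7: full span → s += 7 → s = 7.0000
seg 3 [121.4°–187.7°] simple-harmonic, h=-5: θ=178.7° here. β=57.3, B=66.3. -5/2·(1 − cos(π·0.8643)) = -4.7761 → s = 2.2239
radial distance = base radius + s = 37 + 2.2239 = 39.2239

39.2239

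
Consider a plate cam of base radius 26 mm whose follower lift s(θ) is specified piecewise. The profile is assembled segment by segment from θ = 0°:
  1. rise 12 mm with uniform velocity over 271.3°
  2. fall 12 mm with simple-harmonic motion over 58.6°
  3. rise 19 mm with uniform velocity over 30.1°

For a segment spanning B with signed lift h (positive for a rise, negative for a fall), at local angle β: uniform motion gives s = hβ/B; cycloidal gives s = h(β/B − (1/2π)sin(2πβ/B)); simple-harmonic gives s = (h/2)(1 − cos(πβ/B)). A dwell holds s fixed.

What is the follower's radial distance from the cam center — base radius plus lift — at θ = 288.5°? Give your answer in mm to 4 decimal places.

seg 1 [0°–271.3°] uniform, h=12: full span → s += 12 → s = 12.0000
seg 2 [271.3°–329.9°] simple-harmonic, h=-12: θ=288.5° here. β=17.2, B=58.6. -12/2·(1 − cos(π·0.2935)) = -2.3751 → s = 9.6249
radial distance = base radius + s = 26 + 9.6249 = 35.6249

35.6249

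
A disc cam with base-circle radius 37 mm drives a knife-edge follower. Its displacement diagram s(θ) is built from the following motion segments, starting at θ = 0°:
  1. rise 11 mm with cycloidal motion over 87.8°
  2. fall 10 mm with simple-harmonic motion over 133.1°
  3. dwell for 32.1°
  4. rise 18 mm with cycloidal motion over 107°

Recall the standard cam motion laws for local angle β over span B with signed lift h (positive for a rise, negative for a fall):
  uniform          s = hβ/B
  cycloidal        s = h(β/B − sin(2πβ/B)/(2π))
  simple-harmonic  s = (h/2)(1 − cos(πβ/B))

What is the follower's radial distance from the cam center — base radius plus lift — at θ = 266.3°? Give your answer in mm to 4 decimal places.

seg 1 [0°–87.8°] cycloidal, h=11: full span → s += 11 → s = 11.0000
seg 2 [87.8°–220.9°] simple-harmonic, h=-10: full span → s += -10 → s = 1.0000
seg 3 [220.9°–253°] dwell: s stays 1.0000
seg 4 [253°–360°] cycloidal, h=18: θ=266.3° here. β=13.3, B=107. 18·(0.1243 − sin(2π·0.1243)/(2π)) = 0.2206 → s = 1.2206
radial distance = base radius + s = 37 + 1.2206 = 38.2206

38.2206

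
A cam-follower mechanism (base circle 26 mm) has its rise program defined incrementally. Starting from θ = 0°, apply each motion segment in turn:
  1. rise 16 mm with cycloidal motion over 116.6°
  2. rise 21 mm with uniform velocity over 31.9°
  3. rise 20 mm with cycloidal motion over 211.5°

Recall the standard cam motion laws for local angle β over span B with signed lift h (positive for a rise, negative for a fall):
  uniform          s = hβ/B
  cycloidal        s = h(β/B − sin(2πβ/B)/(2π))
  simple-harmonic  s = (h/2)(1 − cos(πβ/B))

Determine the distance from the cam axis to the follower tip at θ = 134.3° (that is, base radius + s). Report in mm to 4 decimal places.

seg 1 [0°–116.6°] cycloidal, h=16: full span → s += 16 → s = 16.0000
seg 2 [116.6°–148.5°] uniform, h=21: θ=134.3° here. β=17.7, B=31.9. 21·17.7/31.9 = 11.6520 → s = 27.6520
radial distance = base radius + s = 26 + 27.6520 = 53.6520

53.6520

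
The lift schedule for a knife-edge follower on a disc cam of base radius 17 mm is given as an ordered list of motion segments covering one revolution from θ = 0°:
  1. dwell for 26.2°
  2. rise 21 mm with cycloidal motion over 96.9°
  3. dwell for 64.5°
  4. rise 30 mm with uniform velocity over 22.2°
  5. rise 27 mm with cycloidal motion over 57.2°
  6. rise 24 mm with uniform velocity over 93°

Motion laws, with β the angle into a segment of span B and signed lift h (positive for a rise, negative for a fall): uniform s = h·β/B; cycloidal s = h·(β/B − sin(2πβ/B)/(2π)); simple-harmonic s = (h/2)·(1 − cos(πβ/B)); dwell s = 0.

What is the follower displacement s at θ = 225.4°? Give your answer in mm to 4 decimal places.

seg 1 [0°–26.2°] dwell: s stays 0.0000
seg 2 [26.2°–123.1°] cycloidal, h=21: full span → s += 21 → s = 21.0000
seg 3 [123.1°–187.6°] dwell: s stays 21.0000
seg 4 [187.6°–209.8°] uniform, h=30: full span → s += 30 → s = 51.0000
seg 5 [209.8°–267°] cycloidal, h=27: θ=225.4° here. β=15.6, B=57.2. 27·(0.2727 − sin(2π·0.2727)/(2π)) = 3.1102 → s = 54.1102

54.1102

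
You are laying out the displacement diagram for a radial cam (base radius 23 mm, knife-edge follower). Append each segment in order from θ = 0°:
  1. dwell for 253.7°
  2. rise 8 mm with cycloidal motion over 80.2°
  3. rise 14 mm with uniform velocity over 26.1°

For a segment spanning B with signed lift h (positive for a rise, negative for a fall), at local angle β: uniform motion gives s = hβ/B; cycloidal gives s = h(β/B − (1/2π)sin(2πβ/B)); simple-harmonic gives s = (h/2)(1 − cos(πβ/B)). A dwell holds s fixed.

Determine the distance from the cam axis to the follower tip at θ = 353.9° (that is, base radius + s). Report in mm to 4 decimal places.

seg 1 [0°–253.7°] dwell: s stays 0.0000
seg 2 [253.7°–333.9°] cycloidal, h=8: full span → s += 8 → s = 8.0000
seg 3 [333.9°–360°] uniform, h=14: θ=353.9° here. β=20, B=26.1. 14·20/26.1 = 10.7280 → s = 18.7280
radial distance = base radius + s = 23 + 18.7280 = 41.7280

41.7280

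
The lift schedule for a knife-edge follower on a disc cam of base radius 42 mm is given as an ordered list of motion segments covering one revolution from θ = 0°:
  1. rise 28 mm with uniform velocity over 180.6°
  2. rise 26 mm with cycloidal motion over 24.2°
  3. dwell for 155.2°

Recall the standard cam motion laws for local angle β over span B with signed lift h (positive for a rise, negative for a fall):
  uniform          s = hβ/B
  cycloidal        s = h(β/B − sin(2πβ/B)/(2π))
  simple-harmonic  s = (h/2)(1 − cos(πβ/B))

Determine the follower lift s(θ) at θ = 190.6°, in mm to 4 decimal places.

seg 1 [0°–180.6°] uniform, h=28: full span → s += 28 → s = 28.0000
seg 2 [180.6°–204.8°] cycloidal, h=26: θ=190.6° here. β=10, B=24.2. 26·(0.4132 − sin(2π·0.4132)/(2π)) = 8.5977 → s = 36.5977

36.5977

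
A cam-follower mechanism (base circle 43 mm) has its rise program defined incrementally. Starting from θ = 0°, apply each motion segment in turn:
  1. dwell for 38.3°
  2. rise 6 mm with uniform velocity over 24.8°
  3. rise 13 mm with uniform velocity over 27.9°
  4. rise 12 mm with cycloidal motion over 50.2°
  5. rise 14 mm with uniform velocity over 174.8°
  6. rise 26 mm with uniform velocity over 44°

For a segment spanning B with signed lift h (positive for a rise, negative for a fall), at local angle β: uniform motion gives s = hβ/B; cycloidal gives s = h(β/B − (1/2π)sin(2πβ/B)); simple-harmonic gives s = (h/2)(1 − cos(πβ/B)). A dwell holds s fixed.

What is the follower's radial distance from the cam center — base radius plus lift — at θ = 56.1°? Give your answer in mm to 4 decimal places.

seg 1 [0°–38.3°] dwell: s stays 0.0000
seg 2 [38.3°–63.1°] uniform, h=6: θ=56.1° here. β=17.8, B=24.8. 6·17.8/24.8 = 4.3065 → s = 4.3065
radial distance = base radius + s = 43 + 4.3065 = 47.3065

47.3065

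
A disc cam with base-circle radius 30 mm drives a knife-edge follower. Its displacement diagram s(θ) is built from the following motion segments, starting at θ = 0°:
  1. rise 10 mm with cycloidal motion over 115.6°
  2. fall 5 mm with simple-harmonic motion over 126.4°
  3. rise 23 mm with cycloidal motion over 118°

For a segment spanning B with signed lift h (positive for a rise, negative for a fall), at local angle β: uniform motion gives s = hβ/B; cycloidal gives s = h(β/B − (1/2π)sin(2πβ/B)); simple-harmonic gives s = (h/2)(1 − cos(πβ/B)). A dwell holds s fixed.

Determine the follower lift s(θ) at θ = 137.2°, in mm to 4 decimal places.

seg 1 [0°–115.6°] cycloidal, h=10: full span → s += 10 → s = 10.0000
seg 2 [115.6°–242°] simple-harmonic, h=-5: θ=137.2° here. β=21.6, B=126.4. -5/2·(1 − cos(π·0.1709)) = -0.3517 → s = 9.6483

9.6483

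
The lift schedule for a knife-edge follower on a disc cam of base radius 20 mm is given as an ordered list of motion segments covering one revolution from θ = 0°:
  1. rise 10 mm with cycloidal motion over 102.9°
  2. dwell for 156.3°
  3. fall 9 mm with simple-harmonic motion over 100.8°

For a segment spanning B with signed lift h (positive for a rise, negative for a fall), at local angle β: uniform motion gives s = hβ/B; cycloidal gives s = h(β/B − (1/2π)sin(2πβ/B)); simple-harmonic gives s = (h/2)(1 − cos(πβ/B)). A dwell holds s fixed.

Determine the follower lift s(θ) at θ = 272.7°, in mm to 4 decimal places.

seg 1 [0°–102.9°] cycloidal, h=10: full span → s += 10 → s = 10.0000
seg 2 [102.9°–259.2°] dwell: s stays 10.0000
seg 3 [259.2°–360°] simple-harmonic, h=-9: θ=272.7° here. β=13.5, B=100.8. -9/2·(1 − cos(π·0.1339)) = -0.3925 → s = 9.6075

9.6075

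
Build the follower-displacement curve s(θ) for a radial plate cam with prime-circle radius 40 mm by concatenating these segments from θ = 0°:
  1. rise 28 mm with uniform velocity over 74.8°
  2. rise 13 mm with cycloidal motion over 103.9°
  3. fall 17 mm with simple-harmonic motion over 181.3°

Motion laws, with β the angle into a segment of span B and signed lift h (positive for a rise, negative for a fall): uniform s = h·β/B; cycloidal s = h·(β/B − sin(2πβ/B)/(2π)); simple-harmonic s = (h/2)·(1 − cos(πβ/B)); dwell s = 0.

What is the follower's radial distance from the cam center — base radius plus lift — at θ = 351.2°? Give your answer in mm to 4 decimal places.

seg 1 [0°–74.8°] uniform, h=28: full span → s += 28 → s = 28.0000
seg 2 [74.8°–178.7°] cycloidal, h=13: full span → s += 13 → s = 41.0000
seg 3 [178.7°–360°] simple-harmonic, h=-17: θ=351.2° here. β=172.5, B=181.3. -17/2·(1 − cos(π·0.9515)) = -16.9014 → s = 24.0986
radial distance = base radius + s = 40 + 24.0986 = 64.0986

64.0986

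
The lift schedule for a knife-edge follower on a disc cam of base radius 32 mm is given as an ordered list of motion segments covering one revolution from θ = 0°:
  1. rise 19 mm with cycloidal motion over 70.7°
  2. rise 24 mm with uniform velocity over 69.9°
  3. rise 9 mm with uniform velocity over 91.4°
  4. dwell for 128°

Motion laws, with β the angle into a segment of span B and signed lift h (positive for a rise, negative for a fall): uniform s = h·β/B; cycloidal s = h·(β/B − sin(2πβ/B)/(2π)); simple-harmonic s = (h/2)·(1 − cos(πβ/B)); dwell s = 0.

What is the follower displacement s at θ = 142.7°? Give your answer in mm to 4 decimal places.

seg 1 [0°–70.7°] cycloidal, h=19: full span → s += 19 → s = 19.0000
seg 2 [70.7°–140.6°] uniform, h=24: full span → s += 24 → s = 43.0000
seg 3 [140.6°–232°] uniform, h=9: θ=142.7° here. β=2.1, B=91.4. 9·2.1/91.4 = 0.2068 → s = 43.2068

43.2068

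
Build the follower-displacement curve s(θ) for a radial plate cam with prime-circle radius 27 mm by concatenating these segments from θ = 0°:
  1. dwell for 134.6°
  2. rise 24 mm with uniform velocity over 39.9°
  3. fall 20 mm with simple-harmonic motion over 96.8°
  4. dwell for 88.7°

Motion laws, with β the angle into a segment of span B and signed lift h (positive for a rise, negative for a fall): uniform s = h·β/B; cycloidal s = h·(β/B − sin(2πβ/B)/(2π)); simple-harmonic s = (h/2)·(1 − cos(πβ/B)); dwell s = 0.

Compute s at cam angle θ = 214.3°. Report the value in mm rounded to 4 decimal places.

seg 1 [0°–134.6°] dwell: s stays 0.0000
seg 2 [134.6°–174.5°] uniform, h=24: full span → s += 24 → s = 24.0000
seg 3 [174.5°–271.3°] simple-harmonic, h=-20: θ=214.3° here. β=39.8, B=96.8. -20/2·(1 − cos(π·0.4112)) = -7.2450 → s = 16.7550

16.7550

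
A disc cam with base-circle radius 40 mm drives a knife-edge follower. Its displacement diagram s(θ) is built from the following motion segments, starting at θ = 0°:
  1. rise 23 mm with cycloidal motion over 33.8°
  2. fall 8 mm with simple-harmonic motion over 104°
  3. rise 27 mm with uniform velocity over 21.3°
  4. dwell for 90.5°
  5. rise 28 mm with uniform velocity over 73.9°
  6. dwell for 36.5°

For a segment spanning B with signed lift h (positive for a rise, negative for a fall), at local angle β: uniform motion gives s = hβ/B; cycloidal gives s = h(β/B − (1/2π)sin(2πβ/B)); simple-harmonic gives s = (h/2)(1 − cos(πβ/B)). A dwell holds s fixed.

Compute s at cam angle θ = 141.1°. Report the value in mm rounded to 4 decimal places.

seg 1 [0°–33.8°] cycloidal, h=23: full span → s += 23 → s = 23.0000
seg 2 [33.8°–137.8°] simple-harmonic, h=-8: full span → s += -8 → s = 15.0000
seg 3 [137.8°–159.1°] uniform, h=27: θ=141.1° here. β=3.3, B=21.3. 27·3.3/21.3 = 4.1831 → s = 19.1831

19.1831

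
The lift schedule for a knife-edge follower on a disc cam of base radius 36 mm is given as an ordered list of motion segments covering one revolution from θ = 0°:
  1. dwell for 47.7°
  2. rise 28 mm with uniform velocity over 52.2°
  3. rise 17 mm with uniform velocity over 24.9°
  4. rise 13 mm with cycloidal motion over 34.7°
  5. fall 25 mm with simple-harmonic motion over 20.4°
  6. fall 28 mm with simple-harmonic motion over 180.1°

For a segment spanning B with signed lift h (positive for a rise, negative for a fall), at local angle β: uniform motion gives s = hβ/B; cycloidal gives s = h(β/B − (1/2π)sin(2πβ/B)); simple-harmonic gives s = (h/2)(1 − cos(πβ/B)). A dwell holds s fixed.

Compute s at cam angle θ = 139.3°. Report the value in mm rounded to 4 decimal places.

seg 1 [0°–47.7°] dwell: s stays 0.0000
seg 2 [47.7°–99.9°] uniform, h=28: full span → s += 28 → s = 28.0000
seg 3 [99.9°–124.8°] uniform, h=17: full span → s += 17 → s = 45.0000
seg 4 [124.8°–159.5°] cycloidal, h=13: θ=139.3° here. β=14.5, B=34.7. 13·(0.4179 − sin(2π·0.4179)/(2π)) = 4.4113 → s = 49.4113

49.4113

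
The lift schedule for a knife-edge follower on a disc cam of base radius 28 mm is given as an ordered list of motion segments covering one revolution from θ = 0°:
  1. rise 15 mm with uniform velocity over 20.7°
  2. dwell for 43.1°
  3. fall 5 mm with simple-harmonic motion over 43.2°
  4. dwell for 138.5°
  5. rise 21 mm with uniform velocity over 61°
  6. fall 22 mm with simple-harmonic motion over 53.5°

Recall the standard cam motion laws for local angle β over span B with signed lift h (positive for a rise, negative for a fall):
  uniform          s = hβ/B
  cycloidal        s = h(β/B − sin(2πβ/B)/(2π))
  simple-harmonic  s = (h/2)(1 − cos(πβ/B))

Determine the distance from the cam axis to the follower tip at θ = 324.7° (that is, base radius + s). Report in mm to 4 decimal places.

seg 1 [0°–20.7°] uniform, h=15: full span → s += 15 → s = 15.0000
seg 2 [20.7°–63.8°] dwell: s stays 15.0000
seg 3 [63.8°–107°] simple-harmonic, h=-5: full span → s += -5 → s = 10.0000
seg 4 [107°–245.5°] dwell: s stays 10.0000
seg 5 [245.5°–306.5°] uniform, h=21: full span → s += 21 → s = 31.0000
seg 6 [306.5°–360°] simple-harmonic, h=-22: θ=324.7° here. β=18.2, B=53.5. -22/2·(1 − cos(π·0.3402)) = -5.7064 → s = 25.2936
radial distance = base radius + s = 28 + 25.2936 = 53.2936

53.2936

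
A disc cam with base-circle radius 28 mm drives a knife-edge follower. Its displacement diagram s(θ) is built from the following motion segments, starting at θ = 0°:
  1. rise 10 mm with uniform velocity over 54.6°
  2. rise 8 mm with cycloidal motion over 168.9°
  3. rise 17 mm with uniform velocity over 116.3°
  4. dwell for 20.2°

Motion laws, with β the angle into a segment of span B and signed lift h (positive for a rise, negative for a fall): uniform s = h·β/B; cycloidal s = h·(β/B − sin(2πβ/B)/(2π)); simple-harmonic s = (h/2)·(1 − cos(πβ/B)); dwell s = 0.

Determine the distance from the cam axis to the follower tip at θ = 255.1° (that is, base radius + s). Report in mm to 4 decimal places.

seg 1 [0°–54.6°] uniform, h=10: full span → s += 10 → s = 10.0000
seg 2 [54.6°–223.5°] cycloidal, h=8: full span → s += 8 → s = 18.0000
seg 3 [223.5°–339.8°] uniform, h=17: θ=255.1° here. β=31.6, B=116.3. 17·31.6/116.3 = 4.6191 → s = 22.6191
radial distance = base radius + s = 28 + 22.6191 = 50.6191

50.6191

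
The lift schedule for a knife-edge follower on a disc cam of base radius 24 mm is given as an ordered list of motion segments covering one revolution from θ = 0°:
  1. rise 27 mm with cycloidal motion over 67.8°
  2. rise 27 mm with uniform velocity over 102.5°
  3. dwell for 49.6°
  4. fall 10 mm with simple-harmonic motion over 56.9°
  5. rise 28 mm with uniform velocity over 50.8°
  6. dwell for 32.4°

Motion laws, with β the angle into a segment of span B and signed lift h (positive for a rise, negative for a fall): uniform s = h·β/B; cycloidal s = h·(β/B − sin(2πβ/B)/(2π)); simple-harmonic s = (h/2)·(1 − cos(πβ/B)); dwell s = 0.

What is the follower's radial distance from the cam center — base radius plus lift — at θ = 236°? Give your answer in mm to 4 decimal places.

seg 1 [0°–67.8°] cycloidal, h=27: full span → s += 27 → s = 27.0000
seg 2 [67.8°–170.3°] uniform, h=27: full span → s += 27 → s = 54.0000
seg 3 [170.3°–219.9°] dwell: s stays 54.0000
seg 4 [219.9°–276.8°] simple-harmonic, h=-10: θ=236° here. β=16.1, B=56.9. -10/2·(1 − cos(π·0.2830)) = -1.8488 → s = 52.1512
radial distance = base radius + s = 24 + 52.1512 = 76.1512

76.1512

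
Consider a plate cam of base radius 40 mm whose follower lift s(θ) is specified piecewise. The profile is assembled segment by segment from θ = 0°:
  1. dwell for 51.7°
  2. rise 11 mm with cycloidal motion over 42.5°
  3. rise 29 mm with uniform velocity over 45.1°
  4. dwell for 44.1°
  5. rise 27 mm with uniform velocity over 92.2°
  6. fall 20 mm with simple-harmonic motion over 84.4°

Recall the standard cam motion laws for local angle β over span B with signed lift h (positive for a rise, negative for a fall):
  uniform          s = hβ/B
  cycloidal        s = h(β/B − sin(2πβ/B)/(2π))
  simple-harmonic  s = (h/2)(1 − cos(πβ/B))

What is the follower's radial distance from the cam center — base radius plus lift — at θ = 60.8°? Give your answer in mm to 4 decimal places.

seg 1 [0°–51.7°] dwell: s stays 0.0000
seg 2 [51.7°–94.2°] cycloidal, h=11: θ=60.8° here. β=9.1, B=42.5. 11·(0.2141 − sin(2π·0.2141)/(2π)) = 0.6489 → s = 0.6489
radial distance = base radius + s = 40 + 0.6489 = 40.6489

40.6489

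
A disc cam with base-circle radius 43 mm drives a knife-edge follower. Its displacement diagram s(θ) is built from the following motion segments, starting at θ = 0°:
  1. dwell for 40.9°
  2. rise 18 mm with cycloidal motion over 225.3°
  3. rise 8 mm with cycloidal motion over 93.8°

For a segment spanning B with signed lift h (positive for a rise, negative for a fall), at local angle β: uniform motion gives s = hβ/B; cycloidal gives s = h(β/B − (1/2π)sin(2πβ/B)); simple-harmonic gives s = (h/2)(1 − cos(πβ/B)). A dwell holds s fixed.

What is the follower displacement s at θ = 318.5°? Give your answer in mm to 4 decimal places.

seg 1 [0°–40.9°] dwell: s stays 0.0000
seg 2 [40.9°–266.2°] cycloidal, h=18: full span → s += 18 → s = 18.0000
seg 3 [266.2°–360°] cycloidal, h=8: θ=318.5° here. β=52.3, B=93.8. 8·(0.5576 − sin(2π·0.5576)/(2π)) = 4.9111 → s = 22.9111

22.9111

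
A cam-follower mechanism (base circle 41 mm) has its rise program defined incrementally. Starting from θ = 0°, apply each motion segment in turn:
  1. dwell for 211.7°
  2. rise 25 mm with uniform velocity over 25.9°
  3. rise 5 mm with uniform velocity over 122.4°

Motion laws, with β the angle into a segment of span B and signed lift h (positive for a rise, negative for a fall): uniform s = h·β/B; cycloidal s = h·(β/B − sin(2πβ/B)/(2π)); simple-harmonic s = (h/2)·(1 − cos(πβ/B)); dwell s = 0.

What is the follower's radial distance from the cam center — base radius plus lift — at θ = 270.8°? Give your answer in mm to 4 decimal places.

seg 1 [0°–211.7°] dwell: s stays 0.0000
seg 2 [211.7°–237.6°] uniform, h=25: full span → s += 25 → s = 25.0000
seg 3 [237.6°–360°] uniform, h=5: θ=270.8° here. β=33.2, B=122.4. 5·33.2/122.4 = 1.3562 → s = 26.3562
radial distance = base radius + s = 41 + 26.3562 = 67.3562

67.3562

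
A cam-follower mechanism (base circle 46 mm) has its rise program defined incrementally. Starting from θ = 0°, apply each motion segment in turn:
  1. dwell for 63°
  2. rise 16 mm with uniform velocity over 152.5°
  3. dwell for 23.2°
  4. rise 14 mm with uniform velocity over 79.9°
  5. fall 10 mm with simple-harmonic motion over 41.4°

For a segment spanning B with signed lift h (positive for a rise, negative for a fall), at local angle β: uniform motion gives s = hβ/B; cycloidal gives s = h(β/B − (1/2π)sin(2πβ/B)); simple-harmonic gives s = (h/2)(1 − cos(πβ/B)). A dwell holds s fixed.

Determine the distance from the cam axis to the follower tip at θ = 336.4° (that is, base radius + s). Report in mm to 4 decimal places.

seg 1 [0°–63°] dwell: s stays 0.0000
seg 2 [63°–215.5°] uniform, h=16: full span → s += 16 → s = 16.0000
seg 3 [215.5°–238.7°] dwell: s stays 16.0000
seg 4 [238.7°–318.6°] uniform, h=14: full span → s += 14 → s = 30.0000
seg 5 [318.6°–360°] simple-harmonic, h=-10: θ=336.4° here. β=17.8, B=41.4. -10/2·(1 − cos(π·0.4300)) = -3.9085 → s = 26.0915
radial distance = base radius + s = 46 + 26.0915 = 72.0915

72.0915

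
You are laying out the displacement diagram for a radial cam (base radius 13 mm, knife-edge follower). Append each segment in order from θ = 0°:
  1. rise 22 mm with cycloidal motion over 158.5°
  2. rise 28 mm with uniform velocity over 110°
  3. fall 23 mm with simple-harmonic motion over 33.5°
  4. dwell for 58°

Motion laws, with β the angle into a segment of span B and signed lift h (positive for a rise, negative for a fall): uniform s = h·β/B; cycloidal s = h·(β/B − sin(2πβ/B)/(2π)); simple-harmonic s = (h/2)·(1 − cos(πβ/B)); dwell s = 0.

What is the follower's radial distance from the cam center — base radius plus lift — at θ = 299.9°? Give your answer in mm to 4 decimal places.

seg 1 [0°–158.5°] cycloidal, h=22: full span → s += 22 → s = 22.0000
seg 2 [158.5°–268.5°] uniform, h=28: full span → s += 28 → s = 50.0000
seg 3 [268.5°–302°] simple-harmonic, h=-23: θ=299.9° here. β=31.4, B=33.5. -23/2·(1 − cos(π·0.9373)) = -22.7777 → s = 27.2223
radial distance = base radius + s = 13 + 27.2223 = 40.2223

40.2223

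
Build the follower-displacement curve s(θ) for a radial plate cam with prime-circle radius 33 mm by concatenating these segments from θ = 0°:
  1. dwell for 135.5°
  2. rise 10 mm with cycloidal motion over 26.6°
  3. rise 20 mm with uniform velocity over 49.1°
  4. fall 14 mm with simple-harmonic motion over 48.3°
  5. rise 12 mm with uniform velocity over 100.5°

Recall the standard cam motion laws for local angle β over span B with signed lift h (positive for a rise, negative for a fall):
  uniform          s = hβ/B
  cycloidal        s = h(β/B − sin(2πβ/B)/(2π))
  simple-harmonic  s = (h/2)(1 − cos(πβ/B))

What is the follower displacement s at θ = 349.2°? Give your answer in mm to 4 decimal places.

seg 1 [0°–135.5°] dwell: s stays 0.0000
seg 2 [135.5°–162.1°] cycloidal, h=10: full span → s += 10 → s = 10.0000
seg 3 [162.1°–211.2°] uniform, h=20: full span → s += 20 → s = 30.0000
seg 4 [211.2°–259.5°] simple-harmonic, h=-14: full span → s += -14 → s = 16.0000
seg 5 [259.5°–360°] uniform, h=12: θ=349.2° here. β=89.7, B=100.5. 12·89.7/100.5 = 10.7104 → s = 26.7104

26.7104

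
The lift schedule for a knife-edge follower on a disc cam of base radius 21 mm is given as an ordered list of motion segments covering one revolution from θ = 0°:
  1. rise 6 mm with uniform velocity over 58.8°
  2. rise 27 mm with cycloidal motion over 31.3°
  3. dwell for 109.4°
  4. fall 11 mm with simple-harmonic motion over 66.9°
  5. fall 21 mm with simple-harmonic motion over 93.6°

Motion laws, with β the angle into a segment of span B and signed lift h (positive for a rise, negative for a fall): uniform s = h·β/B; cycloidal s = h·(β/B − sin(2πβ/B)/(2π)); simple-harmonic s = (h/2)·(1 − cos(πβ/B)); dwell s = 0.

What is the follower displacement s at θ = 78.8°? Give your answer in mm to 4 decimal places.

seg 1 [0°–58.8°] uniform, h=6: full span → s += 6 → s = 6.0000
seg 2 [58.8°–90.1°] cycloidal, h=27: θ=78.8° here. β=20, B=31.3. 27·(0.6390 − sin(2π·0.6390)/(2π)) = 20.5458 → s = 26.5458

26.5458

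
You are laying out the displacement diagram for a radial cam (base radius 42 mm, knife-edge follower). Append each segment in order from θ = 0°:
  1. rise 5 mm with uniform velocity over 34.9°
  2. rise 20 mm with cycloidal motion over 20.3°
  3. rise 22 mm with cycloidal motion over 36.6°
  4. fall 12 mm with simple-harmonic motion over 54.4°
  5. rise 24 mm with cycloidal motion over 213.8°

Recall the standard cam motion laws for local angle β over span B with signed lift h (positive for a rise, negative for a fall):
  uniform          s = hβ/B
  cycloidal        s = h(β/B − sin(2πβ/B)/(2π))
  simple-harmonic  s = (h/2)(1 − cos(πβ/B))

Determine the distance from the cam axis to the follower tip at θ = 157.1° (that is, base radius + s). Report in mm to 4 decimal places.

seg 1 [0°–34.9°] uniform, h=5: full span → s += 5 → s = 5.0000
seg 2 [34.9°–55.2°] cycloidal, h=20: full span → s += 20 → s = 25.0000
seg 3 [55.2°–91.8°] cycloidal, h=22: full span → s += 22 → s = 47.0000
seg 4 [91.8°–146.2°] simple-harmonic, h=-12: full span → s += -12 → s = 35.0000
seg 5 [146.2°–360°] cycloidal, h=24: θ=157.1° here. β=10.9, B=213.8. 24·(0.0510 − sin(2π·0.0510)/(2π)) = 0.0208 → s = 35.0208
radial distance = base radius + s = 42 + 35.0208 = 77.0208

77.0208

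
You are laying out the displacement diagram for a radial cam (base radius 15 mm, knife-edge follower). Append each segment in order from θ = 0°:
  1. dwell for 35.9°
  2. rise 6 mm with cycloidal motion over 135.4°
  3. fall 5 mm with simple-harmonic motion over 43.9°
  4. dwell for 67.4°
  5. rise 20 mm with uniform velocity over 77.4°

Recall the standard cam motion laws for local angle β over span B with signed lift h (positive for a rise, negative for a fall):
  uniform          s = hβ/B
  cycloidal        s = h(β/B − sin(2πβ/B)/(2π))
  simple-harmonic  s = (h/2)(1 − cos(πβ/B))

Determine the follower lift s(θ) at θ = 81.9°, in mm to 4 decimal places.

seg 1 [0°–35.9°] dwell: s stays 0.0000
seg 2 [35.9°–171.3°] cycloidal, h=6: θ=81.9° here. β=46, B=135.4. 6·(0.3397 − sin(2π·0.3397)/(2π)) = 1.2313 → s = 1.2313

1.2313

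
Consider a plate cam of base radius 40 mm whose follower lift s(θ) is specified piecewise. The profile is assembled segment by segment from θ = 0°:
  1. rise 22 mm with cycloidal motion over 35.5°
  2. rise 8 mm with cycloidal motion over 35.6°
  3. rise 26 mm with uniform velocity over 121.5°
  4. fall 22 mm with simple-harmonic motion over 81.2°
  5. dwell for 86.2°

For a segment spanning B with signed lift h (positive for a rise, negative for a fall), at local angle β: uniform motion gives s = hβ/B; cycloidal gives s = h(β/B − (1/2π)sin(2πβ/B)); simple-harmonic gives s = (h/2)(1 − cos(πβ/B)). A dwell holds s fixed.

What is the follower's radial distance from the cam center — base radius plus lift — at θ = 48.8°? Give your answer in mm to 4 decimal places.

seg 1 [0°–35.5°] cycloidal, h=22: full span → s += 22 → s = 22.0000
seg 2 [35.5°–71.1°] cycloidal, h=8: θ=48.8° here. β=13.3, B=35.6. 8·(0.3736 − sin(2π·0.3736)/(2π)) = 2.0805 → s = 24.0805
radial distance = base radius + s = 40 + 24.0805 = 64.0805

64.0805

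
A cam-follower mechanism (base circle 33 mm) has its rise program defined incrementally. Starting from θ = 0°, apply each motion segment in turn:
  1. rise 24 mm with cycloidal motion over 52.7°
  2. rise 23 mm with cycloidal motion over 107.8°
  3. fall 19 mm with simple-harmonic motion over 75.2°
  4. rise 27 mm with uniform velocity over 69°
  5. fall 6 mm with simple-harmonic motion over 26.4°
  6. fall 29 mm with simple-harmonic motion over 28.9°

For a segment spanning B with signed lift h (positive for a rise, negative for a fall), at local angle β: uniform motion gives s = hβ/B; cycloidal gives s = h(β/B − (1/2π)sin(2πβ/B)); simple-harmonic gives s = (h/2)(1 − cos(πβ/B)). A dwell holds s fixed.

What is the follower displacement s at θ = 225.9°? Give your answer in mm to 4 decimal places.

seg 1 [0°–52.7°] cycloidal, h=24: full span → s += 24 → s = 24.0000
seg 2 [52.7°–160.5°] cycloidal, h=23: full span → s += 23 → s = 47.0000
seg 3 [160.5°–235.7°] simple-harmonic, h=-19: θ=225.9° here. β=65.4, B=75.2. -19/2·(1 − cos(π·0.8697)) = -18.2149 → s = 28.7851

28.7851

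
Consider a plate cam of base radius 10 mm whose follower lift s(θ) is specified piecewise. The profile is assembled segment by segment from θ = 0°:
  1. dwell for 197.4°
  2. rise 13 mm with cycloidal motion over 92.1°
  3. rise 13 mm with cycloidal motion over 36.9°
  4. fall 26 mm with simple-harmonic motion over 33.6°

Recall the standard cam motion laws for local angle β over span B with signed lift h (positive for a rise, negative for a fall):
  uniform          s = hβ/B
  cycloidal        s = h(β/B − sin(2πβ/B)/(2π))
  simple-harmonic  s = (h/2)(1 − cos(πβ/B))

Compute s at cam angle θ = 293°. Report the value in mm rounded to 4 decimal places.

seg 1 [0°–197.4°] dwell: s stays 0.0000
seg 2 [197.4°–289.5°] cycloidal, h=13: full span → s += 13 → s = 13.0000
seg 3 [289.5°–326.4°] cycloidal, h=13: θ=293° here. β=3.5, B=36.9. 13·(0.0949 − sin(2π·0.0949)/(2π)) = 0.0717 → s = 13.0717

13.0717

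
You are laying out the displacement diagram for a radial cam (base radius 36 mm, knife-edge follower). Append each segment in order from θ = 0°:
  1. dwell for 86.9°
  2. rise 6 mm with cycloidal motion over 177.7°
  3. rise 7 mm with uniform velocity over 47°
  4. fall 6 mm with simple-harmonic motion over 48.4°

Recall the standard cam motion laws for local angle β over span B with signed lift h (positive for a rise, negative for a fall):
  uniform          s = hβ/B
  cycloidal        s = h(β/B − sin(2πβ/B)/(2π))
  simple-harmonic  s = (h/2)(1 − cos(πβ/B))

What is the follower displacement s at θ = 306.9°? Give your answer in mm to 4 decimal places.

seg 1 [0°–86.9°] dwell: s stays 0.0000
seg 2 [86.9°–264.6°] cycloidal, h=6: full span → s += 6 → s = 6.0000
seg 3 [264.6°–311.6°] uniform, h=7: θ=306.9° here. β=42.3, B=47. 7·42.3/47 = 6.3000 → s = 12.3000

12.3000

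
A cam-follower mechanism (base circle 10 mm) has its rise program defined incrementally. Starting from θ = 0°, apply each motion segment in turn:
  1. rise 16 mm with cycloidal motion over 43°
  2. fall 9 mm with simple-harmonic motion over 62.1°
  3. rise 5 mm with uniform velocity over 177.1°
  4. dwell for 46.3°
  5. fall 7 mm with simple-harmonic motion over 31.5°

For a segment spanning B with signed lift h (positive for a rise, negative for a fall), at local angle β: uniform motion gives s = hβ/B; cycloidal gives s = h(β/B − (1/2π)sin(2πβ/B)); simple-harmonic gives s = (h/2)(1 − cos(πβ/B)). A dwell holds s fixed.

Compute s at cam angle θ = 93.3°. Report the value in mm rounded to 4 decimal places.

seg 1 [0°–43°] cycloidal, h=16: full span → s += 16 → s = 16.0000
seg 2 [43°–105.1°] simple-harmonic, h=-9: θ=93.3° here. β=50.3, B=62.1. -9/2·(1 − cos(π·0.8100)) = -8.2217 → s = 7.7783

7.7783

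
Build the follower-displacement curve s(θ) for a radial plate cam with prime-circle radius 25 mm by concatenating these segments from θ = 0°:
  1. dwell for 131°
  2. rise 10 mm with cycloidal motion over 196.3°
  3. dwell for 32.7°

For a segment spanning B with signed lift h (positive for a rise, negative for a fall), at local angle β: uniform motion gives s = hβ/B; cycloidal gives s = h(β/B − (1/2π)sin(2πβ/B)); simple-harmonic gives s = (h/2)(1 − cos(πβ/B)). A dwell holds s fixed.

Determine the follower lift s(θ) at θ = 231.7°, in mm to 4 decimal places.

seg 1 [0°–131°] dwell: s stays 0.0000
seg 2 [131°–327.3°] cycloidal, h=10: θ=231.7° here. β=100.7, B=196.3. 10·(0.5130 − sin(2π·0.5130)/(2π)) = 5.2597 → s = 5.2597

5.2597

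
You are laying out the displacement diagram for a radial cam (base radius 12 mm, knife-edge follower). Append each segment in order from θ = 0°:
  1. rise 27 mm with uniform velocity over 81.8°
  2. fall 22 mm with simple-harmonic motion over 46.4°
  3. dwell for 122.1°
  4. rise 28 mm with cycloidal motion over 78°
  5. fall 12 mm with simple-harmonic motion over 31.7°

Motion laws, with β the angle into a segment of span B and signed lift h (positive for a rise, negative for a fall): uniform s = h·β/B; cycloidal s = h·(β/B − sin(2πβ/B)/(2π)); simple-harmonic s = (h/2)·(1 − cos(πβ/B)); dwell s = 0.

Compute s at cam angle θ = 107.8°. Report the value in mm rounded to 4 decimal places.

seg 1 [0°–81.8°] uniform, h=27: full span → s += 27 → s = 27.0000
seg 2 [81.8°–128.2°] simple-harmonic, h=-22: θ=107.8° here. β=26, B=46.4. -22/2·(1 − cos(π·0.5603)) = -13.0729 → s = 13.9271

13.9271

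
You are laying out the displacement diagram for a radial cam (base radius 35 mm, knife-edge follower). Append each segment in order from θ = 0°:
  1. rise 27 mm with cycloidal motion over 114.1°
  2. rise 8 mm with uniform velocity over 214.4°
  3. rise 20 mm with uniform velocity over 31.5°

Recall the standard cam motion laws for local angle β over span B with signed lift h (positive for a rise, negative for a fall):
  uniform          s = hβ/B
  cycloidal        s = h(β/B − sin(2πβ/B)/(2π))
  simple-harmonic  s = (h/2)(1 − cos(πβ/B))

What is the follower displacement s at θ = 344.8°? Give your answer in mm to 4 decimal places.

seg 1 [0°–114.1°] cycloidal, h=27: full span → s += 27 → s = 27.0000
seg 2 [114.1°–328.5°] uniform, h=8: full span → s += 8 → s = 35.0000
seg 3 [328.5°–360°] uniform, h=20: θ=344.8° here. β=16.3, B=31.5. 20·16.3/31.5 = 10.3492 → s = 45.3492

45.3492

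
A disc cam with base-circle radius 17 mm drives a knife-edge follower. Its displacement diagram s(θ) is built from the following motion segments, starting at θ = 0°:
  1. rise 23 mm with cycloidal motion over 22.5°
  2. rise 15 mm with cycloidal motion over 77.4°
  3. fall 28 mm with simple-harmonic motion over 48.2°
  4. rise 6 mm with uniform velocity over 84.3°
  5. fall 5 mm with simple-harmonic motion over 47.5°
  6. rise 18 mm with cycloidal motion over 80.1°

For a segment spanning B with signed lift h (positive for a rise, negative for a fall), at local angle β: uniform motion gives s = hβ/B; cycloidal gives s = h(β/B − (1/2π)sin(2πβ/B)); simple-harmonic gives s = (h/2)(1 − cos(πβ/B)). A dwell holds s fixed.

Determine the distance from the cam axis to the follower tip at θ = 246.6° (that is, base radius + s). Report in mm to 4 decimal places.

seg 1 [0°–22.5°] cycloidal, h=23: full span → s += 23 → s = 23.0000
seg 2 [22.5°–99.9°] cycloidal, h=15: full span → s += 15 → s = 38.0000
seg 3 [99.9°–148.1°] simple-harmonic, h=-28: full span → s += -28 → s = 10.0000
seg 4 [148.1°–232.4°] uniform, h=6: full span → s += 6 → s = 16.0000
seg 5 [232.4°–279.9°] simple-harmonic, h=-5: θ=246.6° here. β=14.2, B=47.5. -5/2·(1 − cos(π·0.2989)) = -1.0239 → s = 14.9761
radial distance = base radius + s = 17 + 14.9761 = 31.9761

31.9761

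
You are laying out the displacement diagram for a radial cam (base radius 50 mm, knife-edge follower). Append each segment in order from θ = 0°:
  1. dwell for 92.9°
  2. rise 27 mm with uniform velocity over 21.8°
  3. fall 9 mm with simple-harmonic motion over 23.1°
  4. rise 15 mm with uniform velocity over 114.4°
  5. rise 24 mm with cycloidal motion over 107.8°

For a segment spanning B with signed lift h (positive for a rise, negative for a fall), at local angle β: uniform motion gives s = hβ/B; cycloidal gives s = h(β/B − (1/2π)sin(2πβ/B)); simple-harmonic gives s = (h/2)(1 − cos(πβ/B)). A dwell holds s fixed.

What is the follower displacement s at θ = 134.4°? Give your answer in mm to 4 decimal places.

seg 1 [0°–92.9°] dwell: s stays 0.0000
seg 2 [92.9°–114.7°] uniform, h=27: full span → s += 27 → s = 27.0000
seg 3 [114.7°–137.8°] simple-harmonic, h=-9: θ=134.4° here. β=19.7, B=23.1. -9/2·(1 − cos(π·0.8528)) = -8.5274 → s = 18.4726

18.4726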